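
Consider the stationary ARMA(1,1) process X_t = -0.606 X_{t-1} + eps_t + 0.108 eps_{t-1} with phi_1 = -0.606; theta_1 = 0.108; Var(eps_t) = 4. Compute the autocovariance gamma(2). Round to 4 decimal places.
\gamma(2) = 1.7829

Multiply the model equation by X_{t-k} and take expectations. With theta_0 = psi_0 = 1 and psi_j the MA(infinity) weights, this gives
  gamma(k) - sum_i phi_i gamma(k-i) = c_k,
  c_k = sigma^2 * sum_{j=k..q} theta_j psi_{j-k}   (c_k = 0 for k > q),
using gamma(-m) = gamma(m).
psi-weights needed (psi_j = theta_j + sum_i phi_i psi_{j-i}):
  psi_1 = theta_1 + phi_1 = 0.108 + (-0.606) = -0.498
Right-hand sides:
  c_0 = sigma^2 (1 + theta_1 psi_1) = 4 * (1 + (0.108)(-0.498)) = 4 * 0.946216 = 3.784864
  c_1 = sigma^2 theta_1 = 4 * (0.108) = 0.432
  c_2 = 0
Equations for k = 0 and k = 1 (AR order 1):
  gamma(0) = phi_1 gamma(1) + c_0
  gamma(1) = phi_1 gamma(0) + c_1
Substituting the second into the first: gamma(0) (1 - phi_1^2) = c_0 + phi_1 c_1, so
  gamma(0) = (c_0 + phi_1 c_1) / (1 - phi_1^2) = (3.784864 + (-0.606)(0.432)) / (1 - (-0.606)^2) = 3.523072 / 0.632764 = 5.56775.
  gamma(1) = phi_1 gamma(0) + c_1 = (-0.606)(5.56775) + (0.432) = -2.942057.
For k = 2 (> q): gamma(2) = phi_1 gamma(1) = (-0.606)(-2.942057) = 1.782886.
Therefore gamma(2) = 1.7829 (to 4 decimal places).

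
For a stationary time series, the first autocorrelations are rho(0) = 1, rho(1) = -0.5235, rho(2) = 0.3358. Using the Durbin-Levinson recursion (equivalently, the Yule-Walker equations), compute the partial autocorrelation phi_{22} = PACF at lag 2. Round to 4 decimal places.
\phi_{22} = 0.0851

The PACF at lag k is phi_{kk}, the last component of the solution
to the Yule-Walker system G_k phi = r_k where
  (G_k)_{ij} = rho(|i - j|), (r_k)_i = rho(i), i,j = 1..k.
Equivalently, Durbin-Levinson gives phi_{kk} iteratively:
  phi_{11} = rho(1)
  phi_{kk} = [rho(k) - sum_{j=1..k-1} phi_{k-1,j} rho(k-j)]
            / [1 - sum_{j=1..k-1} phi_{k-1,j} rho(j)],
  phi_{k,j} = phi_{k-1,j} - phi_{kk} phi_{k-1,k-j},  j = 1..k-1.
Step k = 1:
  phi_11 = rho(1) = -0.5235.
Step k = 2:
  phi_22 = [rho(2) - phi_11 rho(1)] / [1 - phi_11 rho(1)] = [0.3358 - (-0.5235)(-0.5235)] / [1 - (-0.5235)(-0.5235)]
         = 0.06174775 / 0.72594775 = 0.0851.
Therefore phi_{22} = 0.0851.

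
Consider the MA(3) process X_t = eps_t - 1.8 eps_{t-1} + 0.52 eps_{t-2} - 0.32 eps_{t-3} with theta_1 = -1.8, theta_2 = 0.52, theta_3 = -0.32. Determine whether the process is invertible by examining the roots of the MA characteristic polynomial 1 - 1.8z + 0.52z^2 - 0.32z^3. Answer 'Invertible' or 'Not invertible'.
\text{Not invertible}

The MA(q) characteristic polynomial is P(z) = 1 - 1.8z + 0.52z^2 - 0.32z^3.
Invertibility requires all roots to lie outside the unit circle, i.e. |z| > 1 for every root.
Degree 3: look for a simple real root z0 first, then factor out (1 - z/z0) and solve the remaining quadratic.
Testing z0 = 0.625: P(0.625) = 1 + (-1.8)(0.625) + (0.52)(0.625)^2 + (-0.32)(0.625)^3
  = 1 + (-1.125) + (0.203125) + (-0.078125) = 0.  So z_0 = 0.625 is a root, |z_0| = 0.625.
Divide out the factor (1 - 1.6 z) = (1 - z/z0) (since 1/z0 = 1.6):
  P(z) = (1 - 1.6 z)(1 + (-0.2) z + (0.2) z^2)
  [check: z-coef -0.2 - (1.6) = -1.8; z^2-coef 0.2 - (1.6)(-0.2) = 0.52; z^3-coef -(1.6)(0.2) = -0.32.]
Remaining roots from the quadratic factor 1 + (-0.2) z + (0.2) z^2:
  Set 1 + (-0.2) z + (0.2) z^2 = 0, i.e. a z^2 + b z + c = 0 with a = 0.2, b = -0.2, c = 1.
  Discriminant D = b^2 - 4ac = (-0.2)^2 - 4*(0.2)*1 = 0.04 - (0.8) = -0.76.
  D < 0, so the roots are the complex-conjugate pair z = (-b +/- i sqrt(-D)) / (2a) = 0.5 +/- 2.1794i.
  For a conjugate pair |z|^2 = z * conj(z) = (product of roots) = c/a = 1/(0.2) = 5, so |z| = sqrt(5) = 2.2361 for both roots.
Moduli of all roots: 0.6250, 2.2361, 2.2361.
All moduli strictly greater than 1? No.
Verdict: Not invertible.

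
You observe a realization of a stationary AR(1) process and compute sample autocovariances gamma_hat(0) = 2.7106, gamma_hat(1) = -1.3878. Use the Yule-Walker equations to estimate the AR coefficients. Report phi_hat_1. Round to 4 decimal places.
\hat\phi_{1} = -0.5120

The Yule-Walker equations for an AR(p) process read, in matrix form,
  Gamma_p phi = r_p,   with   (Gamma_p)_{ij} = gamma(|i - j|),
                       (r_p)_i = gamma(i),   i,j = 1..p.
Substitute the sample gammas (Toeplitz matrix and right-hand side of size 1):
  Gamma_p = [[2.7106]]
  r_p     = [-1.3878]
With p = 1 this is the single equation gamma(0) phi_1 = gamma(1):
  phi_hat_1 = gamma(1) / gamma(0) = -1.3878 / 2.7106 = -0.5120.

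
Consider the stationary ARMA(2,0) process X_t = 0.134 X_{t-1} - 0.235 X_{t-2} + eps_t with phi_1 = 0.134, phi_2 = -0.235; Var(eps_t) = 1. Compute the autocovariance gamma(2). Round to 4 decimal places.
\gamma(2) = -0.2361

Multiply the model equation by X_{t-k} and take expectations. With theta_0 = psi_0 = 1 and psi_j the MA(infinity) weights, this gives
  gamma(k) - sum_i phi_i gamma(k-i) = c_k,
  c_k = sigma^2 * sum_{j=k..q} theta_j psi_{j-k}   (c_k = 0 for k > q),
using gamma(-m) = gamma(m).
Pure AR (q = 0): c_0 = sigma^2 = 1, c_k = 0 for k >= 1.
Equations for k = 0, 1, 2 (AR order 2, c_2 = 0):
  (E0) gamma(0) = phi_1 gamma(1) + phi_2 gamma(2) + c_0
  (E1) gamma(1) = phi_1 gamma(0) + phi_2 gamma(1) + c_1
  (E2) gamma(2) = phi_1 gamma(1) + phi_2 gamma(0)
From (E1): gamma(1) = A gamma(0) + B with
  A = phi_1 / (1 - phi_2) = 0.134 / 1.235 = 0.108502,   B = c_1 / (1 - phi_2) = 0 / 1.235 = 0.
Insert (E2) into (E0): gamma(0) (1 - phi_2^2) = phi_1 (1 + phi_2) gamma(1) + c_0.
  phi_1 (1 + phi_2) = (0.134)(0.765) = 0.10251,   1 - phi_2^2 = 0.944775.
Replace gamma(1) by A gamma(0) + B and collect gamma(0):
  gamma(0) [0.944775 - (0.10251)(0.108502)] = c_0 = 1
  gamma(0) * 0.933652 = 1
  gamma(0) = 1 / 0.933652 = 1.071062.
  gamma(1) = A gamma(0) = (0.108502)(1.071062) = 0.116212.
  gamma(2) = phi_1 gamma(1) + phi_2 gamma(0) = (0.134)(0.116212) + (-0.235)(1.071062) = -0.236127.
Therefore gamma(2) = -0.2361 (to 4 decimal places).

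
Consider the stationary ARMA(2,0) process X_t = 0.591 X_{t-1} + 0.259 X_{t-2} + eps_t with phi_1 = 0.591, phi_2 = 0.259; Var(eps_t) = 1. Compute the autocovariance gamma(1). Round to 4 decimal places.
\gamma(1) = 2.3495

Multiply the model equation by X_{t-k} and take expectations. With theta_0 = psi_0 = 1 and psi_j the MA(infinity) weights, this gives
  gamma(k) - sum_i phi_i gamma(k-i) = c_k,
  c_k = sigma^2 * sum_{j=k..q} theta_j psi_{j-k}   (c_k = 0 for k > q),
using gamma(-m) = gamma(m).
Pure AR (q = 0): c_0 = sigma^2 = 1, c_k = 0 for k >= 1.
Equations for k = 0, 1, 2 (AR order 2, c_2 = 0):
  (E0) gamma(0) = phi_1 gamma(1) + phi_2 gamma(2) + c_0
  (E1) gamma(1) = phi_1 gamma(0) + phi_2 gamma(1) + c_1
  (E2) gamma(2) = phi_1 gamma(1) + phi_2 gamma(0)
From (E1): gamma(1) = A gamma(0) + B with
  A = phi_1 / (1 - phi_2) = 0.591 / 0.741 = 0.797571,   B = c_1 / (1 - phi_2) = 0 / 0.741 = 0.
Insert (E2) into (E0): gamma(0) (1 - phi_2^2) = phi_1 (1 + phi_2) gamma(1) + c_0.
  phi_1 (1 + phi_2) = (0.591)(1.259) = 0.744069,   1 - phi_2^2 = 0.932919.
Replace gamma(1) by A gamma(0) + B and collect gamma(0):
  gamma(0) [0.932919 - (0.744069)(0.797571)] = c_0 = 1
  gamma(0) * 0.339471 = 1
  gamma(0) = 1 / 0.339471 = 2.945758.
  gamma(1) = A gamma(0) = (0.797571)(2.945758) = 2.34945.
Therefore gamma(1) = 2.3495 (to 4 decimal places).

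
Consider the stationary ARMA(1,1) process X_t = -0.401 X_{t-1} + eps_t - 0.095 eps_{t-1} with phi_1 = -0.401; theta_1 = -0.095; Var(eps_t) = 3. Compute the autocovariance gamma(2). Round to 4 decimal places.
\gamma(2) = 0.7381

Multiply the model equation by X_{t-k} and take expectations. With theta_0 = psi_0 = 1 and psi_j the MA(infinity) weights, this gives
  gamma(k) - sum_i phi_i gamma(k-i) = c_k,
  c_k = sigma^2 * sum_{j=k..q} theta_j psi_{j-k}   (c_k = 0 for k > q),
using gamma(-m) = gamma(m).
psi-weights needed (psi_j = theta_j + sum_i phi_i psi_{j-i}):
  psi_1 = theta_1 + phi_1 = -0.095 + (-0.401) = -0.496
Right-hand sides:
  c_0 = sigma^2 (1 + theta_1 psi_1) = 3 * (1 + (-0.095)(-0.496)) = 3 * 1.04712 = 3.14136
  c_1 = sigma^2 theta_1 = 3 * (-0.095) = -0.285
  c_2 = 0
Equations for k = 0 and k = 1 (AR order 1):
  gamma(0) = phi_1 gamma(1) + c_0
  gamma(1) = phi_1 gamma(0) + c_1
Substituting the second into the first: gamma(0) (1 - phi_1^2) = c_0 + phi_1 c_1, so
  gamma(0) = (c_0 + phi_1 c_1) / (1 - phi_1^2) = (3.14136 + (-0.401)(-0.285)) / (1 - (-0.401)^2) = 3.255645 / 0.839199 = 3.879467.
  gamma(1) = phi_1 gamma(0) + c_1 = (-0.401)(3.879467) + (-0.285) = -1.840666.
For k = 2 (> q): gamma(2) = phi_1 gamma(1) = (-0.401)(-1.840666) = 0.738107.
Therefore gamma(2) = 0.7381 (to 4 decimal places).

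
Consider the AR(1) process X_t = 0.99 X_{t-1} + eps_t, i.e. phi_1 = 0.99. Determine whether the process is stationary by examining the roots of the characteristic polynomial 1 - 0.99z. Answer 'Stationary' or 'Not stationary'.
\text{Stationary}

The AR(p) characteristic polynomial is P(z) = 1 - 0.99z.
Stationarity requires all roots to lie outside the unit circle, i.e. |z| > 1 for every root.
This is linear in z: 1 + (-0.99) z = 0  =>  z = -1/(-0.99) = 1.010101,  |z| = 1.010101.
Moduli of all roots: 1.0101.
All moduli strictly greater than 1? Yes.
Verdict: Stationary.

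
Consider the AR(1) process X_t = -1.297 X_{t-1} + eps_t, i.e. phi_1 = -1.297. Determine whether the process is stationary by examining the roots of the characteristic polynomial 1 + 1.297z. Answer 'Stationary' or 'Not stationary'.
\text{Not stationary}

The AR(p) characteristic polynomial is P(z) = 1 + 1.297z.
Stationarity requires all roots to lie outside the unit circle, i.e. |z| > 1 for every root.
This is linear in z: 1 + (1.297) z = 0  =>  z = -1/(1.297) = -0.77101,  |z| = 0.77101.
Moduli of all roots: 0.7710.
All moduli strictly greater than 1? No.
Verdict: Not stationary.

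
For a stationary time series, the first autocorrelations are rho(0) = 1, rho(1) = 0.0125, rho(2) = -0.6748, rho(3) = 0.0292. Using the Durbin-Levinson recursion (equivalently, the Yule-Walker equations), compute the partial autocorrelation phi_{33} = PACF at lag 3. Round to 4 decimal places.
\phi_{33} = 0.0951

The PACF at lag k is phi_{kk}, the last component of the solution
to the Yule-Walker system G_k phi = r_k where
  (G_k)_{ij} = rho(|i - j|), (r_k)_i = rho(i), i,j = 1..k.
Equivalently, Durbin-Levinson gives phi_{kk} iteratively:
  phi_{11} = rho(1)
  phi_{kk} = [rho(k) - sum_{j=1..k-1} phi_{k-1,j} rho(k-j)]
            / [1 - sum_{j=1..k-1} phi_{k-1,j} rho(j)],
  phi_{k,j} = phi_{k-1,j} - phi_{kk} phi_{k-1,k-j},  j = 1..k-1.
Step k = 1:
  phi_11 = rho(1) = 0.0125.
Step k = 2:
  phi_22 = [rho(2) - phi_11 rho(1)] / [1 - phi_11 rho(1)] = [-0.6748 - (0.0125)(0.0125)] / [1 - (0.0125)(0.0125)]
         = -0.67495625 / 0.99984375 = -0.675062.
  Update: phi_21 = phi_11 - phi_22 phi_11 = 0.0125 - (-0.675062)(0.0125) = 0.020938.
Step k = 3:
  phi_33 = [rho(3) - phi_21 rho(2) - phi_22 rho(1)] / [1 - phi_21 rho(1) - phi_22 rho(2)]
    numerator   = 0.0292 - (0.020938)(-0.6748) - (-0.675062)(0.0125) = 0.05176742
    denominator = 1 - (0.020938)(0.0125) - (-0.675062)(-0.6748) = 0.54420662
  phi_33 = 0.05176742 / 0.54420662 = 0.0951.
Therefore phi_{33} = 0.0951.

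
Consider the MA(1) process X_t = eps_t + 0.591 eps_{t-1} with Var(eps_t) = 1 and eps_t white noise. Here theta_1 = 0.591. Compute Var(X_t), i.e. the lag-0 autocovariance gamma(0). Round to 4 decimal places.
\gamma(0) = 1.3493

For an MA(q) process X_t = eps_t + sum_i theta_i eps_{t-i} with
Var(eps_t) = sigma^2, the variance is
  gamma(0) = sigma^2 * (1 + sum_i theta_i^2).
  sum_i theta_i^2 = (0.591)^2 = 0.349281.
  gamma(0) = 1 * (1 + 0.349281) = 1 * 1.349281 = 1.349281, which rounds to 1.3493.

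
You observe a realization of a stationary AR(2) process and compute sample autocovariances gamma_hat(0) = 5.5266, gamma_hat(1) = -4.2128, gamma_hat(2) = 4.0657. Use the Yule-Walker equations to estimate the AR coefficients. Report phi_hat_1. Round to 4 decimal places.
\hat\phi_{1} = -0.4810

The Yule-Walker equations for an AR(p) process read, in matrix form,
  Gamma_p phi = r_p,   with   (Gamma_p)_{ij} = gamma(|i - j|),
                       (r_p)_i = gamma(i),   i,j = 1..p.
Substitute the sample gammas (Toeplitz matrix and right-hand side of size 2):
  Gamma_p = [[5.5266, -4.2128], [-4.2128, 5.5266]]
  r_p     = [-4.2128, 4.0657]
Written out:
  5.5266 phi_1 - 4.2128 phi_2 = -4.2128
  -4.2128 phi_1 + 5.5266 phi_2 = 4.0657
Solve by Cramer's rule:
  det = gamma(0)^2 - gamma(1)^2 = (5.5266)^2 - (-4.2128)^2 = 30.54330756 - 17.74768384 = 12.79562372
  phi_hat_1 = [gamma(1) gamma(0) - gamma(1) gamma(2)] / det = [(-4.2128)(5.5266) - (-4.2128)(4.0657)] / 12.79562372 = -6.15447952 / 12.79562372 = -0.481
  phi_hat_2 = [gamma(0) gamma(2) - gamma(1)^2] / det = [(5.5266)(4.0657) - (-4.2128)^2] / 12.79562372 = 4.72181378 / 12.79562372 = 0.369
So phi_hat = [-0.4810, 0.3690].
Therefore phi_hat_1 = -0.4810.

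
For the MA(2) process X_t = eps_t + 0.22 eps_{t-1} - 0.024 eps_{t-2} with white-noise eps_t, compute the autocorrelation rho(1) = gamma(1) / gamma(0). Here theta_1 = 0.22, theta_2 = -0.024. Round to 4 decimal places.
\rho(1) = 0.2047

For an MA(q) process with theta_0 = 1, the autocovariance is
  gamma(k) = sigma^2 * sum_{i=0..q-k} theta_i * theta_{i+k},
and rho(k) = gamma(k) / gamma(0). Sigma^2 cancels.
  numerator   = (1)*(0.22) + (0.22)*(-0.024) = 0.21472.
  denominator = (1)^2 + (0.22)^2 + (-0.024)^2 = 1.048976.
  rho(1) = 0.21472 / 1.048976 = 0.2047.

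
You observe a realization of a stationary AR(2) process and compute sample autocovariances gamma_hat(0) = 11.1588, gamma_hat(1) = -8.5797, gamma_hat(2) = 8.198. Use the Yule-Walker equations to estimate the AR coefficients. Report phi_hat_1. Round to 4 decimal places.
\hat\phi_{1} = -0.4990

The Yule-Walker equations for an AR(p) process read, in matrix form,
  Gamma_p phi = r_p,   with   (Gamma_p)_{ij} = gamma(|i - j|),
                       (r_p)_i = gamma(i),   i,j = 1..p.
Substitute the sample gammas (Toeplitz matrix and right-hand side of size 2):
  Gamma_p = [[11.1588, -8.5797], [-8.5797, 11.1588]]
  r_p     = [-8.5797, 8.198]
Written out:
  11.1588 phi_1 - 8.5797 phi_2 = -8.5797
  -8.5797 phi_1 + 11.1588 phi_2 = 8.198
Solve by Cramer's rule:
  det = gamma(0)^2 - gamma(1)^2 = (11.1588)^2 - (-8.5797)^2 = 124.51881744 - 73.61125209 = 50.90756535
  phi_hat_1 = [gamma(1) gamma(0) - gamma(1) gamma(2)] / det = [(-8.5797)(11.1588) - (-8.5797)(8.198)] / 50.90756535 = -25.40277576 / 50.90756535 = -0.499
  phi_hat_2 = [gamma(0) gamma(2) - gamma(1)^2] / det = [(11.1588)(8.198) - (-8.5797)^2] / 50.90756535 = 17.86859031 / 50.90756535 = 0.351
So phi_hat = [-0.4990, 0.3510].
Therefore phi_hat_1 = -0.4990.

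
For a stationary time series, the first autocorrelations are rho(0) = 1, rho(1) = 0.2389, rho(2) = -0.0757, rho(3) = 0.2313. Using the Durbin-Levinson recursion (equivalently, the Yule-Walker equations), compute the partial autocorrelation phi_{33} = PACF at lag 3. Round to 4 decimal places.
\phi_{33} = 0.3090

The PACF at lag k is phi_{kk}, the last component of the solution
to the Yule-Walker system G_k phi = r_k where
  (G_k)_{ij} = rho(|i - j|), (r_k)_i = rho(i), i,j = 1..k.
Equivalently, Durbin-Levinson gives phi_{kk} iteratively:
  phi_{11} = rho(1)
  phi_{kk} = [rho(k) - sum_{j=1..k-1} phi_{k-1,j} rho(k-j)]
            / [1 - sum_{j=1..k-1} phi_{k-1,j} rho(j)],
  phi_{k,j} = phi_{k-1,j} - phi_{kk} phi_{k-1,k-j},  j = 1..k-1.
Step k = 1:
  phi_11 = rho(1) = 0.2389.
Step k = 2:
  phi_22 = [rho(2) - phi_11 rho(1)] / [1 - phi_11 rho(1)] = [-0.0757 - (0.2389)(0.2389)] / [1 - (0.2389)(0.2389)]
         = -0.13277321 / 0.94292679 = -0.14081.
  Update: phi_21 = phi_11 - phi_22 phi_11 = 0.2389 - (-0.14081)(0.2389) = 0.272539.
Step k = 3:
  phi_33 = [rho(3) - phi_21 rho(2) - phi_22 rho(1)] / [1 - phi_21 rho(1) - phi_22 rho(2)]
    numerator   = 0.2313 - (0.272539)(-0.0757) - (-0.14081)(0.2389) = 0.28557066
    denominator = 1 - (0.272539)(0.2389) - (-0.14081)(-0.0757) = 0.92423104
  phi_33 = 0.28557066 / 0.92423104 = 0.309.
Therefore phi_{33} = 0.3090.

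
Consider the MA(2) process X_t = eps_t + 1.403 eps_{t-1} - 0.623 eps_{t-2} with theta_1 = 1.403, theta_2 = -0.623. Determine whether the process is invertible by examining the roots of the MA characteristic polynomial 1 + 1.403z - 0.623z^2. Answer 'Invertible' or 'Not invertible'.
\text{Not invertible}

The MA(q) characteristic polynomial is P(z) = 1 + 1.403z - 0.623z^2.
Invertibility requires all roots to lie outside the unit circle, i.e. |z| > 1 for every root.
Set 1 + (1.403) z + (-0.623) z^2 = 0, i.e. a z^2 + b z + c = 0 with a = -0.623, b = 1.403, c = 1.
Discriminant D = b^2 - 4ac = (1.403)^2 - 4*(-0.623)*1 = 1.968409 - (-2.492) = 4.460409.
D >= 0, so the roots are real: z = (-b +/- sqrt(D)) / (2a) = (-1.403 +/- 2.111968) / (-1.246).
  z_1 = (-1.403 + 2.111968) / (-1.246) = -0.569,   |z_1| = 0.569.
  z_2 = (-1.403 - 2.111968) / (-1.246) = 2.821,   |z_2| = 2.821.
Moduli of all roots: 0.5690, 2.8210.
All moduli strictly greater than 1? No.
Verdict: Not invertible.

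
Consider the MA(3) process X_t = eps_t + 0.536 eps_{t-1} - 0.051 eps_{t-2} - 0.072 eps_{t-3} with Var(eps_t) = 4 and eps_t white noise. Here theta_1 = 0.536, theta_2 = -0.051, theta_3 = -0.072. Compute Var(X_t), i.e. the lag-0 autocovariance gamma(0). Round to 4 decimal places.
\gamma(0) = 5.1803

For an MA(q) process X_t = eps_t + sum_i theta_i eps_{t-i} with
Var(eps_t) = sigma^2, the variance is
  gamma(0) = sigma^2 * (1 + sum_i theta_i^2).
  sum_i theta_i^2 = (0.536)^2 + (-0.051)^2 + (-0.072)^2 = 0.287296 + 0.002601 + 0.005184 = 0.295081.
  gamma(0) = 4 * (1 + 0.295081) = 4 * 1.295081 = 5.180324, which rounds to 5.1803.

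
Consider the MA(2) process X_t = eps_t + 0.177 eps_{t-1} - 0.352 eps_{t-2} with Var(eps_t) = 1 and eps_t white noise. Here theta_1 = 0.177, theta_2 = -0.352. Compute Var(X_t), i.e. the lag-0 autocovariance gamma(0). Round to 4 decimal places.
\gamma(0) = 1.1552

For an MA(q) process X_t = eps_t + sum_i theta_i eps_{t-i} with
Var(eps_t) = sigma^2, the variance is
  gamma(0) = sigma^2 * (1 + sum_i theta_i^2).
  sum_i theta_i^2 = (0.177)^2 + (-0.352)^2 = 0.031329 + 0.123904 = 0.155233.
  gamma(0) = 1 * (1 + 0.155233) = 1 * 1.155233 = 1.155233, which rounds to 1.1552.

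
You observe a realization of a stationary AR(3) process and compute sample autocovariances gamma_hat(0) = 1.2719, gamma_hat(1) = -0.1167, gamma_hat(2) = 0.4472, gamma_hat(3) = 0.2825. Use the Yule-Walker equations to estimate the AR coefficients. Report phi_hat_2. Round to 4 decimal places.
\hat\phi_{2} = 0.3650

The Yule-Walker equations for an AR(p) process read, in matrix form,
  Gamma_p phi = r_p,   with   (Gamma_p)_{ij} = gamma(|i - j|),
                       (r_p)_i = gamma(i),   i,j = 1..p.
Substitute the sample gammas (Toeplitz matrix and right-hand side of size 3):
  Gamma_p = [[1.2719, -0.1167, 0.4472], [-0.1167, 1.2719, -0.1167], [0.4472, -0.1167, 1.2719]]
  r_p     = [-0.1167, 0.4472, 0.2825]
Written out (R1..R3):
  (R1) 1.2719 phi_1 - 0.1167 phi_2 + 0.4472 phi_3 = -0.1167
  (R2) -0.1167 phi_1 + 1.2719 phi_2 - 0.1167 phi_3 = 0.4472
  (R3) 0.4472 phi_1 - 0.1167 phi_2 + 1.2719 phi_3 = 0.2825
Gaussian elimination:
  R2 <- R2 - (-0.1167/1.2719) R1 = R2 - (-0.091752) R1:  1.261192 phi_2 - 0.075668 phi_3 = 0.436492
  R3 <- R3 - (0.4472/1.2719) R1 = R3 - (0.3516) R1:  -0.075668 phi_2 + 1.114664 phi_3 = 0.323532
  R3 <- R3 - (-0.075668/1.261192) R2 = R3 - (-0.059997) R2:  1.110125 phi_3 = 0.34972
Back-substitution:
  phi_hat_3 = 0.34972 / 1.110125 = 0.315028
  phi_hat_2 = (0.436492 - (-0.075668)(0.315028)) / 1.261192 = 0.364996
  phi_hat_1 = (-0.1167 - (-0.1167)(0.364996) - (0.4472)(0.315028)) / 1.2719 = -0.169027
So phi_hat = [-0.1690, 0.3650, 0.3150].
Therefore phi_hat_2 = 0.3650.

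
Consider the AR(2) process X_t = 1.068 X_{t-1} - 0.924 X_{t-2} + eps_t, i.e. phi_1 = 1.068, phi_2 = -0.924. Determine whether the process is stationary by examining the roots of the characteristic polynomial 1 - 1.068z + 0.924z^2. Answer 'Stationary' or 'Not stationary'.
\text{Stationary}

The AR(p) characteristic polynomial is P(z) = 1 - 1.068z + 0.924z^2.
Stationarity requires all roots to lie outside the unit circle, i.e. |z| > 1 for every root.
Set 1 + (-1.068) z + (0.924) z^2 = 0, i.e. a z^2 + b z + c = 0 with a = 0.924, b = -1.068, c = 1.
Discriminant D = b^2 - 4ac = (-1.068)^2 - 4*(0.924)*1 = 1.140624 - (3.696) = -2.555376.
D < 0, so the roots are the complex-conjugate pair z = (-b +/- i sqrt(-D)) / (2a) = 0.5779 +/- 0.865i.
For a conjugate pair |z|^2 = z * conj(z) = (product of roots) = c/a = 1/(0.924) = 1.082251, so |z| = sqrt(1.082251) = 1.0403 for both roots.
Moduli of all roots: 1.0403, 1.0403.
All moduli strictly greater than 1? Yes.
Verdict: Stationary.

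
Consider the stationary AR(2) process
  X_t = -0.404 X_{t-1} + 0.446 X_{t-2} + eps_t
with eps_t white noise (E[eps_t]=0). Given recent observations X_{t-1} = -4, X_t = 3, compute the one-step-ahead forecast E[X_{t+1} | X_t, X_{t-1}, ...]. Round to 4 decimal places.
E[X_{t+1} \mid \mathcal F_t] = -2.9960

For an AR(p) model X_t = c + sum_i phi_i X_{t-i} + eps_t, the
one-step-ahead conditional mean is
  E[X_{t+1} | X_t, ...] = c + sum_i phi_i X_{t+1-i}.
Substitute known values:
  E[X_{t+1} | ...] = (-0.404) * (3) + (0.446) * (-4)
                   = -2.9960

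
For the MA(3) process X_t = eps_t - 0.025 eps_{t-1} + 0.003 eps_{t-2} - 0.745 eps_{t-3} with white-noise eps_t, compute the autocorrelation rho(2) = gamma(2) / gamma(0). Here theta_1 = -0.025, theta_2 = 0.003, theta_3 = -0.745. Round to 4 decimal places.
\rho(2) = 0.0139

For an MA(q) process with theta_0 = 1, the autocovariance is
  gamma(k) = sigma^2 * sum_{i=0..q-k} theta_i * theta_{i+k},
and rho(k) = gamma(k) / gamma(0). Sigma^2 cancels.
  numerator   = (1)*(0.003) + (-0.025)*(-0.745) = 0.021625.
  denominator = (1)^2 + (-0.025)^2 + (0.003)^2 + (-0.745)^2 = 1.555659.
  rho(2) = 0.021625 / 1.555659 = 0.0139.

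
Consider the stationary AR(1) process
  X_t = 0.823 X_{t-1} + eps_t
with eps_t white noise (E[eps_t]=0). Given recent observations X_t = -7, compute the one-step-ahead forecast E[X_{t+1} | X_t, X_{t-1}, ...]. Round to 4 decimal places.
E[X_{t+1} \mid \mathcal F_t] = -5.7610

For an AR(p) model X_t = c + sum_i phi_i X_{t-i} + eps_t, the
one-step-ahead conditional mean is
  E[X_{t+1} | X_t, ...] = c + sum_i phi_i X_{t+1-i}.
Substitute known values:
  E[X_{t+1} | ...] = (0.823) * (-7)
                   = -5.7610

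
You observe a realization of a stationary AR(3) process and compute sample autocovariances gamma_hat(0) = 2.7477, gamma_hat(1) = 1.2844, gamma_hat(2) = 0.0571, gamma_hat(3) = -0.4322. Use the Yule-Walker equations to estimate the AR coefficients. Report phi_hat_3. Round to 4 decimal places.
\hat\phi_{3} = -0.0700

The Yule-Walker equations for an AR(p) process read, in matrix form,
  Gamma_p phi = r_p,   with   (Gamma_p)_{ij} = gamma(|i - j|),
                       (r_p)_i = gamma(i),   i,j = 1..p.
Substitute the sample gammas (Toeplitz matrix and right-hand side of size 3):
  Gamma_p = [[2.7477, 1.2844, 0.0571], [1.2844, 2.7477, 1.2844], [0.0571, 1.2844, 2.7477]]
  r_p     = [1.2844, 0.0571, -0.4322]
Written out (R1..R3):
  (R1) 2.7477 phi_1 + 1.2844 phi_2 + 0.0571 phi_3 = 1.2844
  (R2) 1.2844 phi_1 + 2.7477 phi_2 + 1.2844 phi_3 = 0.0571
  (R3) 0.0571 phi_1 + 1.2844 phi_2 + 2.7477 phi_3 = -0.4322
Gaussian elimination:
  R2 <- R2 - (1.2844/2.7477) R1 = R2 - (0.467445) R1:  2.147313 phi_2 + 1.257709 phi_3 = -0.543287
  R3 <- R3 - (0.0571/2.7477) R1 = R3 - (0.020781) R1:  1.257709 phi_2 + 2.746513 phi_3 = -0.458891
  R3 <- R3 - (1.257709/2.147313) R2 = R3 - (0.585713) R2:  2.009857 phi_3 = -0.140681
Back-substitution:
  phi_hat_3 = -0.140681 / 2.009857 = -0.069995
  phi_hat_2 = (-0.543287 - (1.257709)(-0.069995)) / 2.147313 = -0.212011
  phi_hat_1 = (1.2844 - (1.2844)(-0.212011) - (0.0571)(-0.069995)) / 2.7477 = 0.568003
So phi_hat = [0.5680, -0.2120, -0.0700].
Therefore phi_hat_3 = -0.0700.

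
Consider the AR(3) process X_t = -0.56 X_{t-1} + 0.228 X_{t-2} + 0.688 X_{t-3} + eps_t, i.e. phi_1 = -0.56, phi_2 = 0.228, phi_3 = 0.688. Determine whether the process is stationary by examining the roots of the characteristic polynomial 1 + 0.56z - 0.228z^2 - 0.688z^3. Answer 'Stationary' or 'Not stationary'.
\text{Stationary}

The AR(p) characteristic polynomial is P(z) = 1 + 0.56z - 0.228z^2 - 0.688z^3.
Stationarity requires all roots to lie outside the unit circle, i.e. |z| > 1 for every root.
Degree 3: look for a simple real root z0 first, then factor out (1 - z/z0) and solve the remaining quadratic.
Testing z0 = 1.25: P(1.25) = 1 + (0.56)(1.25) + (-0.228)(1.25)^2 + (-0.688)(1.25)^3
  = 1 + (0.7) + (-0.35625) + (-1.34375) = 0.  So z_0 = 1.25 is a root, |z_0| = 1.25.
Divide out the factor (1 - 0.8 z) = (1 - z/z0) (since 1/z0 = 0.8):
  P(z) = (1 - 0.8 z)(1 + (1.36) z + (0.86) z^2)
  [check: z-coef 1.36 - (0.8) = 0.56; z^2-coef 0.86 - (0.8)(1.36) = -0.228; z^3-coef -(0.8)(0.86) = -0.688.]
Remaining roots from the quadratic factor 1 + (1.36) z + (0.86) z^2:
  Set 1 + (1.36) z + (0.86) z^2 = 0, i.e. a z^2 + b z + c = 0 with a = 0.86, b = 1.36, c = 1.
  Discriminant D = b^2 - 4ac = (1.36)^2 - 4*(0.86)*1 = 1.8496 - (3.44) = -1.5904.
  D < 0, so the roots are the complex-conjugate pair z = (-b +/- i sqrt(-D)) / (2a) = -0.7907 +/- 0.7332i.
  For a conjugate pair |z|^2 = z * conj(z) = (product of roots) = c/a = 1/(0.86) = 1.162791, so |z| = sqrt(1.162791) = 1.0783 for both roots.
Moduli of all roots: 1.2500, 1.0783, 1.0783.
All moduli strictly greater than 1? Yes.
Verdict: Stationary.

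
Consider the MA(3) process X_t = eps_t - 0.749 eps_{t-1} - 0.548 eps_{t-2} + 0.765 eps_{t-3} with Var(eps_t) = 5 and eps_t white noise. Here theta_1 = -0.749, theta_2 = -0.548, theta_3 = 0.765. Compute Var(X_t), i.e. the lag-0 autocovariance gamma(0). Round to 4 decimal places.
\gamma(0) = 12.2327

For an MA(q) process X_t = eps_t + sum_i theta_i eps_{t-i} with
Var(eps_t) = sigma^2, the variance is
  gamma(0) = sigma^2 * (1 + sum_i theta_i^2).
  sum_i theta_i^2 = (-0.749)^2 + (-0.548)^2 + (0.765)^2 = 0.561001 + 0.300304 + 0.585225 = 1.44653.
  gamma(0) = 5 * (1 + 1.44653) = 5 * 2.44653 = 12.23265, which rounds to 12.2327.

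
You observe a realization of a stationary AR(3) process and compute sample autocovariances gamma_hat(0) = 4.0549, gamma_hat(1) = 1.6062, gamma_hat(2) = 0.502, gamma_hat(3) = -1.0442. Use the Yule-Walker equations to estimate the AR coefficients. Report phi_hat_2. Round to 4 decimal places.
\hat\phi_{2} = 0.1040

The Yule-Walker equations for an AR(p) process read, in matrix form,
  Gamma_p phi = r_p,   with   (Gamma_p)_{ij} = gamma(|i - j|),
                       (r_p)_i = gamma(i),   i,j = 1..p.
Substitute the sample gammas (Toeplitz matrix and right-hand side of size 3):
  Gamma_p = [[4.0549, 1.6062, 0.502], [1.6062, 4.0549, 1.6062], [0.502, 1.6062, 4.0549]]
  r_p     = [1.6062, 0.502, -1.0442]
Written out (R1..R3):
  (R1) 4.0549 phi_1 + 1.6062 phi_2 + 0.502 phi_3 = 1.6062
  (R2) 1.6062 phi_1 + 4.0549 phi_2 + 1.6062 phi_3 = 0.502
  (R3) 0.502 phi_1 + 1.6062 phi_2 + 4.0549 phi_3 = -1.0442
Gaussian elimination:
  R2 <- R2 - (1.6062/4.0549) R1 = R2 - (0.396113) R1:  3.418663 phi_2 + 1.407351 phi_3 = -0.134237
  R3 <- R3 - (0.502/4.0549) R1 = R3 - (0.123801) R1:  1.407351 phi_2 + 3.992752 phi_3 = -1.243049
  R3 <- R3 - (1.407351/3.418663) R2 = R3 - (0.411667) R2:  3.413392 phi_3 = -1.187788
Back-substitution:
  phi_hat_3 = -1.187788 / 3.413392 = -0.347979
  phi_hat_2 = (-0.134237 - (1.407351)(-0.347979)) / 3.418663 = 0.103985
  phi_hat_1 = (1.6062 - (1.6062)(0.103985) - (0.502)(-0.347979)) / 4.0549 = 0.398003
So phi_hat = [0.3980, 0.1040, -0.3480].
Therefore phi_hat_2 = 0.1040.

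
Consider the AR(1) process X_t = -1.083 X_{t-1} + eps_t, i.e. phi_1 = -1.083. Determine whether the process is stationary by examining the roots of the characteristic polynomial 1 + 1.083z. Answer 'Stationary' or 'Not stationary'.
\text{Not stationary}

The AR(p) characteristic polynomial is P(z) = 1 + 1.083z.
Stationarity requires all roots to lie outside the unit circle, i.e. |z| > 1 for every root.
This is linear in z: 1 + (1.083) z = 0  =>  z = -1/(1.083) = -0.923361,  |z| = 0.923361.
Moduli of all roots: 0.9234.
All moduli strictly greater than 1? No.
Verdict: Not stationary.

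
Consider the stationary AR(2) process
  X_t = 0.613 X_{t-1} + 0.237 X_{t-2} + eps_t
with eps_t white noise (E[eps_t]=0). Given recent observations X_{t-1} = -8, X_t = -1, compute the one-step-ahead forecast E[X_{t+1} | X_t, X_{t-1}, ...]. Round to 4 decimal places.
E[X_{t+1} \mid \mathcal F_t] = -2.5090

For an AR(p) model X_t = c + sum_i phi_i X_{t-i} + eps_t, the
one-step-ahead conditional mean is
  E[X_{t+1} | X_t, ...] = c + sum_i phi_i X_{t+1-i}.
Substitute known values:
  E[X_{t+1} | ...] = (0.613) * (-1) + (0.237) * (-8)
                   = -2.5090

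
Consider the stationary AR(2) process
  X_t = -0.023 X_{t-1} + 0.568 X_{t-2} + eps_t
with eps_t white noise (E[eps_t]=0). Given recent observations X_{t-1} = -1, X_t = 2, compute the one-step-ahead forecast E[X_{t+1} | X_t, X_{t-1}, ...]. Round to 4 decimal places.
E[X_{t+1} \mid \mathcal F_t] = -0.6140

For an AR(p) model X_t = c + sum_i phi_i X_{t-i} + eps_t, the
one-step-ahead conditional mean is
  E[X_{t+1} | X_t, ...] = c + sum_i phi_i X_{t+1-i}.
Substitute known values:
  E[X_{t+1} | ...] = (-0.023) * (2) + (0.568) * (-1)
                   = -0.6140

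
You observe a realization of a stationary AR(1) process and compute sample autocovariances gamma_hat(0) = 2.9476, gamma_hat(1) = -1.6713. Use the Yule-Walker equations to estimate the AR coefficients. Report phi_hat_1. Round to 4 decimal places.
\hat\phi_{1} = -0.5670

The Yule-Walker equations for an AR(p) process read, in matrix form,
  Gamma_p phi = r_p,   with   (Gamma_p)_{ij} = gamma(|i - j|),
                       (r_p)_i = gamma(i),   i,j = 1..p.
Substitute the sample gammas (Toeplitz matrix and right-hand side of size 1):
  Gamma_p = [[2.9476]]
  r_p     = [-1.6713]
With p = 1 this is the single equation gamma(0) phi_1 = gamma(1):
  phi_hat_1 = gamma(1) / gamma(0) = -1.6713 / 2.9476 = -0.5670.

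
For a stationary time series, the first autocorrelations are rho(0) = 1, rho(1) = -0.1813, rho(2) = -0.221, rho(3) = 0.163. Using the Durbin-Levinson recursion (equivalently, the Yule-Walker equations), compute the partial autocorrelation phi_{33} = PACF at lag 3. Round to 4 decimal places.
\phi_{33} = 0.0720

The PACF at lag k is phi_{kk}, the last component of the solution
to the Yule-Walker system G_k phi = r_k where
  (G_k)_{ij} = rho(|i - j|), (r_k)_i = rho(i), i,j = 1..k.
Equivalently, Durbin-Levinson gives phi_{kk} iteratively:
  phi_{11} = rho(1)
  phi_{kk} = [rho(k) - sum_{j=1..k-1} phi_{k-1,j} rho(k-j)]
            / [1 - sum_{j=1..k-1} phi_{k-1,j} rho(j)],
  phi_{k,j} = phi_{k-1,j} - phi_{kk} phi_{k-1,k-j},  j = 1..k-1.
Step k = 1:
  phi_11 = rho(1) = -0.1813.
Step k = 2:
  phi_22 = [rho(2) - phi_11 rho(1)] / [1 - phi_11 rho(1)] = [-0.221 - (-0.1813)(-0.1813)] / [1 - (-0.1813)(-0.1813)]
         = -0.25386969 / 0.96713031 = -0.262498.
  Update: phi_21 = phi_11 - phi_22 phi_11 = -0.1813 - (-0.262498)(-0.1813) = -0.228891.
Step k = 3:
  phi_33 = [rho(3) - phi_21 rho(2) - phi_22 rho(1)] / [1 - phi_21 rho(1) - phi_22 rho(2)]
    numerator   = 0.163 - (-0.228891)(-0.221) - (-0.262498)(-0.1813) = 0.06482425
    denominator = 1 - (-0.228891)(-0.1813) - (-0.262498)(-0.221) = 0.90049005
  phi_33 = 0.06482425 / 0.90049005 = 0.072.
Therefore phi_{33} = 0.0720.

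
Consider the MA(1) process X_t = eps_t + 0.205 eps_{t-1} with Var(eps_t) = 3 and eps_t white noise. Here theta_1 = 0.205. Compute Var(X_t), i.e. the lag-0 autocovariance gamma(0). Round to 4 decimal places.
\gamma(0) = 3.1261

For an MA(q) process X_t = eps_t + sum_i theta_i eps_{t-i} with
Var(eps_t) = sigma^2, the variance is
  gamma(0) = sigma^2 * (1 + sum_i theta_i^2).
  sum_i theta_i^2 = (0.205)^2 = 0.042025.
  gamma(0) = 3 * (1 + 0.042025) = 3 * 1.042025 = 3.126075, which rounds to 3.1261.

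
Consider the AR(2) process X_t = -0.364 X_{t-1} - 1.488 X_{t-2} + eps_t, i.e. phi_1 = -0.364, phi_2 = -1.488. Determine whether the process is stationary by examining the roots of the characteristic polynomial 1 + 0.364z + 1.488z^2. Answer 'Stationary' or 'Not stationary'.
\text{Not stationary}

The AR(p) characteristic polynomial is P(z) = 1 + 0.364z + 1.488z^2.
Stationarity requires all roots to lie outside the unit circle, i.e. |z| > 1 for every root.
Set 1 + (0.364) z + (1.488) z^2 = 0, i.e. a z^2 + b z + c = 0 with a = 1.488, b = 0.364, c = 1.
Discriminant D = b^2 - 4ac = (0.364)^2 - 4*(1.488)*1 = 0.132496 - (5.952) = -5.819504.
D < 0, so the roots are the complex-conjugate pair z = (-b +/- i sqrt(-D)) / (2a) = -0.1223 +/- 0.8106i.
For a conjugate pair |z|^2 = z * conj(z) = (product of roots) = c/a = 1/(1.488) = 0.672043, so |z| = sqrt(0.672043) = 0.8198 for both roots.
Moduli of all roots: 0.8198, 0.8198.
All moduli strictly greater than 1? No.
Verdict: Not stationary.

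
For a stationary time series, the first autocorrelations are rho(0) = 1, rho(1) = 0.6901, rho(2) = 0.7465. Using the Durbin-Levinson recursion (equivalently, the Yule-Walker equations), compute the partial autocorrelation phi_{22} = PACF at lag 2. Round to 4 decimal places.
\phi_{22} = 0.5160

The PACF at lag k is phi_{kk}, the last component of the solution
to the Yule-Walker system G_k phi = r_k where
  (G_k)_{ij} = rho(|i - j|), (r_k)_i = rho(i), i,j = 1..k.
Equivalently, Durbin-Levinson gives phi_{kk} iteratively:
  phi_{11} = rho(1)
  phi_{kk} = [rho(k) - sum_{j=1..k-1} phi_{k-1,j} rho(k-j)]
            / [1 - sum_{j=1..k-1} phi_{k-1,j} rho(j)],
  phi_{k,j} = phi_{k-1,j} - phi_{kk} phi_{k-1,k-j},  j = 1..k-1.
Step k = 1:
  phi_11 = rho(1) = 0.6901.
Step k = 2:
  phi_22 = [rho(2) - phi_11 rho(1)] / [1 - phi_11 rho(1)] = [0.7465 - (0.6901)(0.6901)] / [1 - (0.6901)(0.6901)]
         = 0.27026199 / 0.52376199 = 0.516.
Therefore phi_{22} = 0.5160.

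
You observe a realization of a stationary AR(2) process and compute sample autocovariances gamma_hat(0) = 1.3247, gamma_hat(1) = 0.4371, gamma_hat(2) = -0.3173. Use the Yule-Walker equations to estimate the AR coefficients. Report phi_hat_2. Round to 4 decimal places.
\hat\phi_{2} = -0.3910

The Yule-Walker equations for an AR(p) process read, in matrix form,
  Gamma_p phi = r_p,   with   (Gamma_p)_{ij} = gamma(|i - j|),
                       (r_p)_i = gamma(i),   i,j = 1..p.
Substitute the sample gammas (Toeplitz matrix and right-hand side of size 2):
  Gamma_p = [[1.3247, 0.4371], [0.4371, 1.3247]]
  r_p     = [0.4371, -0.3173]
Written out:
  1.3247 phi_1 + 0.4371 phi_2 = 0.4371
  0.4371 phi_1 + 1.3247 phi_2 = -0.3173
Solve by Cramer's rule:
  det = gamma(0)^2 - gamma(1)^2 = (1.3247)^2 - (0.4371)^2 = 1.75483009 - 0.19105641 = 1.56377368
  phi_hat_1 = [gamma(1) gamma(0) - gamma(1) gamma(2)] / det = [(0.4371)(1.3247) - (0.4371)(-0.3173)] / 1.56377368 = 0.7177182 / 1.56377368 = 0.459
  phi_hat_2 = [gamma(0) gamma(2) - gamma(1)^2] / det = [(1.3247)(-0.3173) - (0.4371)^2] / 1.56377368 = -0.61138372 / 1.56377368 = -0.391
So phi_hat = [0.4590, -0.3910].
Therefore phi_hat_2 = -0.3910.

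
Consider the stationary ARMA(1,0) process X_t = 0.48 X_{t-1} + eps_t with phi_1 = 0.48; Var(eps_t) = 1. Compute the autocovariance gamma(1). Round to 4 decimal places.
\gamma(1) = 0.6237

Multiply the model equation by X_{t-k} and take expectations. With theta_0 = psi_0 = 1 and psi_j the MA(infinity) weights, this gives
  gamma(k) - sum_i phi_i gamma(k-i) = c_k,
  c_k = sigma^2 * sum_{j=k..q} theta_j psi_{j-k}   (c_k = 0 for k > q),
using gamma(-m) = gamma(m).
Pure AR (q = 0): c_0 = sigma^2 = 1, c_k = 0 for k >= 1.
Equations for k = 0 and k = 1 (AR order 1):
  gamma(0) = phi_1 gamma(1) + c_0
  gamma(1) = phi_1 gamma(0) + c_1
Substituting the second into the first: gamma(0) (1 - phi_1^2) = c_0 + phi_1 c_1, so
  gamma(0) = c_0 / (1 - phi_1^2) = 1 / (1 - (0.48)^2) = 1 / 0.7696 = 1.299376.
  gamma(1) = phi_1 gamma(0) = (0.48)(1.299376) = 0.623701.
Therefore gamma(1) = 0.6237 (to 4 decimal places).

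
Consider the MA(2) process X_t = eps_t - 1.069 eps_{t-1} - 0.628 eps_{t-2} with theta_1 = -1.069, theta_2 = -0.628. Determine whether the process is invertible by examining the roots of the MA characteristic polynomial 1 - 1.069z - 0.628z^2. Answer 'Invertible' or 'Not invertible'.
\text{Not invertible}

The MA(q) characteristic polynomial is P(z) = 1 - 1.069z - 0.628z^2.
Invertibility requires all roots to lie outside the unit circle, i.e. |z| > 1 for every root.
Set 1 + (-1.069) z + (-0.628) z^2 = 0, i.e. a z^2 + b z + c = 0 with a = -0.628, b = -1.069, c = 1.
Discriminant D = b^2 - 4ac = (-1.069)^2 - 4*(-0.628)*1 = 1.142761 - (-2.512) = 3.654761.
D >= 0, so the roots are real: z = (-b +/- sqrt(D)) / (2a) = (1.069 +/- 1.911743) / (-1.256).
  z_1 = (1.069 + 1.911743) / (-1.256) = -2.3732,   |z_1| = 2.3732.
  z_2 = (1.069 - 1.911743) / (-1.256) = 0.671,   |z_2| = 0.671.
Moduli of all roots: 2.3732, 0.6710.
All moduli strictly greater than 1? No.
Verdict: Not invertible.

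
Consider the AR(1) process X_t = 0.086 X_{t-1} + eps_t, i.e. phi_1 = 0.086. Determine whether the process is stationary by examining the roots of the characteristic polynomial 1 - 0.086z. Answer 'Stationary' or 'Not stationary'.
\text{Stationary}

The AR(p) characteristic polynomial is P(z) = 1 - 0.086z.
Stationarity requires all roots to lie outside the unit circle, i.e. |z| > 1 for every root.
This is linear in z: 1 + (-0.086) z = 0  =>  z = -1/(-0.086) = 11.627907,  |z| = 11.627907.
Moduli of all roots: 11.6279.
All moduli strictly greater than 1? Yes.
Verdict: Stationary.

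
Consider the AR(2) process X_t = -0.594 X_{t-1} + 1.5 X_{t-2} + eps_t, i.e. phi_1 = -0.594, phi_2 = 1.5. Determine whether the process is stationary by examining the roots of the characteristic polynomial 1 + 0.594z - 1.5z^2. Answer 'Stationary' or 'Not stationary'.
\text{Not stationary}

The AR(p) characteristic polynomial is P(z) = 1 + 0.594z - 1.5z^2.
Stationarity requires all roots to lie outside the unit circle, i.e. |z| > 1 for every root.
Set 1 + (0.594) z + (-1.5) z^2 = 0, i.e. a z^2 + b z + c = 0 with a = -1.5, b = 0.594, c = 1.
Discriminant D = b^2 - 4ac = (0.594)^2 - 4*(-1.5)*1 = 0.352836 - (-6) = 6.352836.
D >= 0, so the roots are real: z = (-b +/- sqrt(D)) / (2a) = (-0.594 +/- 2.520483) / (-3).
  z_1 = (-0.594 + 2.520483) / (-3) = -0.6422,   |z_1| = 0.6422.
  z_2 = (-0.594 - 2.520483) / (-3) = 1.0382,   |z_2| = 1.0382.
Moduli of all roots: 0.6422, 1.0382.
All moduli strictly greater than 1? No.
Verdict: Not stationary.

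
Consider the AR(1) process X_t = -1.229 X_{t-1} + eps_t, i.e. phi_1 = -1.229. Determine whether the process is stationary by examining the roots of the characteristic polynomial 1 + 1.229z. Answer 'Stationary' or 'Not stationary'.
\text{Not stationary}

The AR(p) characteristic polynomial is P(z) = 1 + 1.229z.
Stationarity requires all roots to lie outside the unit circle, i.e. |z| > 1 for every root.
This is linear in z: 1 + (1.229) z = 0  =>  z = -1/(1.229) = -0.81367,  |z| = 0.81367.
Moduli of all roots: 0.8137.
All moduli strictly greater than 1? No.
Verdict: Not stationary.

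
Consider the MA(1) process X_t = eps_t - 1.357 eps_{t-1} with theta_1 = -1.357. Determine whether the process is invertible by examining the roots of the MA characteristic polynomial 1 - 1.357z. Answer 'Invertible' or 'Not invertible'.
\text{Not invertible}

The MA(q) characteristic polynomial is P(z) = 1 - 1.357z.
Invertibility requires all roots to lie outside the unit circle, i.e. |z| > 1 for every root.
This is linear in z: 1 + (-1.357) z = 0  =>  z = -1/(-1.357) = 0.73692,  |z| = 0.73692.
Moduli of all roots: 0.7369.
All moduli strictly greater than 1? No.
Verdict: Not invertible.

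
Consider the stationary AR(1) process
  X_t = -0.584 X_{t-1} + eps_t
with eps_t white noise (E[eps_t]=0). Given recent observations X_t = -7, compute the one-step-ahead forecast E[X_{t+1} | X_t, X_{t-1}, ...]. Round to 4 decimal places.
E[X_{t+1} \mid \mathcal F_t] = 4.0880

For an AR(p) model X_t = c + sum_i phi_i X_{t-i} + eps_t, the
one-step-ahead conditional mean is
  E[X_{t+1} | X_t, ...] = c + sum_i phi_i X_{t+1-i}.
Substitute known values:
  E[X_{t+1} | ...] = (-0.584) * (-7)
                   = 4.0880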